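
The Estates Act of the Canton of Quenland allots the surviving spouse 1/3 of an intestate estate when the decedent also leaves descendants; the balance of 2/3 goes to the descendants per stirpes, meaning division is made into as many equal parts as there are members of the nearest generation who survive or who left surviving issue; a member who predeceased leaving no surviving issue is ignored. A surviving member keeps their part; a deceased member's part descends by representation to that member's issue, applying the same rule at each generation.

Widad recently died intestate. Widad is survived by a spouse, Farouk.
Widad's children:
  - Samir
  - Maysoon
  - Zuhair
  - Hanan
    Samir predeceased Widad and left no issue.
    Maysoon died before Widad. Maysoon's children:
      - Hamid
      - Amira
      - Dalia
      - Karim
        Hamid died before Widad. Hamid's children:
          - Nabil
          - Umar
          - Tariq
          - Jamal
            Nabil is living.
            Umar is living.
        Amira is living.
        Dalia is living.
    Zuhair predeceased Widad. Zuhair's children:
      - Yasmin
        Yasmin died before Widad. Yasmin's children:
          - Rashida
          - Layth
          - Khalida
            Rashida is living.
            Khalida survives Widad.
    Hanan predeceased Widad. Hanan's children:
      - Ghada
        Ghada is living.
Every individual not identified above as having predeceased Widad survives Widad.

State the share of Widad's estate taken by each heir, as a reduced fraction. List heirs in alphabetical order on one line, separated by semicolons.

Amira 1/18; Dalia 1/18; Farouk 1/3; Ghada 2/9; Jamal 1/72; Karim 1/18; Khalida 2/27; Layth 2/27; Nabil 1/72; Rashida 2/27; Tariq 1/72; Umar 1/72

Farouk, as surviving spouse, takes 1/3.
The remaining 2/3 passes to Widad's descendants per stirpes.
Samir left no surviving issue, so that branch lapses and is disregarded.
The 2/3 is divided into 3 equal shares of 2/9 among Maysoon, Zuhair, Hanan.
Maysoon predeceased; the 2/9 allotted to Maysoon's branch passes to Maysoon's issue by representation.
The 2/9 is divided into 4 equal shares of 1/18 among Hamid, Amira, Dalia, Karim.
Hamid predeceased; the 1/18 allotted to Hamid's branch passes to Hamid's issue by representation.
The 1/18 is divided into 4 equal shares of 1/72 among Nabil, Umar, Tariq, Jamal.
Nabil is living and takes 1/72.
Umar is living and takes 1/72.
Tariq is living and takes 1/72.
Jamal is living and takes 1/72.
Amira is living and takes 1/18.
Dalia is living and takes 1/18.
Karim is living and takes 1/18.
Zuhair predeceased; the 2/9 allotted to Zuhair's branch passes to Zuhair's issue by representation.
Yasmin's line is the sole branch at this level, so the full 2/9 passes to Yasmin's issue by representation.
The 2/9 is divided into 3 equal shares of 2/27 among Rashida, Layth, Khalida.
Rashida is living and takes 2/27.
Layth is living and takes 2/27.
Khalida is living and takes 2/27.
Hanan predeceased; the 2/9 allotted to Hanan's branch passes to Hanan's issue by representation.
Ghada is the sole taker at this level and receives the full 2/9.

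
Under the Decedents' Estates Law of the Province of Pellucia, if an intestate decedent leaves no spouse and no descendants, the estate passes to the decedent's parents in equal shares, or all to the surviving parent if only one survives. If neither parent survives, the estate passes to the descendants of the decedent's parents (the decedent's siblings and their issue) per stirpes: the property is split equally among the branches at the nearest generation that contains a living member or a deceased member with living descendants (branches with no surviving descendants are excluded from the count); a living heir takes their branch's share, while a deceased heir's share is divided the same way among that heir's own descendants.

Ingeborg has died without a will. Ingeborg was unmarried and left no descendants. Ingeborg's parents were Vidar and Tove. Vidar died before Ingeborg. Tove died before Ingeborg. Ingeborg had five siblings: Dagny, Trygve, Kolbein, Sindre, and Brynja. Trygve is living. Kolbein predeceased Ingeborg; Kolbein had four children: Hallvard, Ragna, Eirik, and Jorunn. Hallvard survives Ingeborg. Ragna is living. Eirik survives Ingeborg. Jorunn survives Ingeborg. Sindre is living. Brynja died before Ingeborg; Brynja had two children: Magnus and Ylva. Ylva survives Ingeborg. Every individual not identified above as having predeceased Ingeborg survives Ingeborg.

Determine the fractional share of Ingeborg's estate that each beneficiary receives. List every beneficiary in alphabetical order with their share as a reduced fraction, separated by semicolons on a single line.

Neither parent survives and there are no descendants, so the estate passes to Ingeborg's siblings and their issue per stirpes.
The estate is divided into 5 equal shares of 1/5 among Dagny, Trygve, Kolbein, Sindre, Brynja.
Dagny is living and takes 1/5.
Trygve is living and takes 1/5.
Kolbein predeceased; the 1/5 allotted to Kolbein's branch passes to Kolbein's issue by representation.
The 1/5 is divided into 4 equal shares of 1/20 among Hallvard, Ragna, Eirik, Jorunn.
Hallvard is living and takes 1/20.
Ragna is living and takes 1/20.
Eirik is living and takes 1/20.
Jorunn is living and takes 1/20.
Sindre is living and takes 1/5.
Brynja predeceased; the 1/5 allotted to Brynja's branch passes to Brynja's issue by representation.
The 1/5 is divided into 2 equal shares of 1/10 among Magnus, Ylva.
Magnus is living and takes 1/10.
Ylva is living and takes 1/10.

Dagny 1/5; Eirik 1/20; Hallvard 1/20; Jorunn 1/20; Magnus 1/10; Ragna 1/20; Sindre 1/5; Trygve 1/5; Ylva 1/10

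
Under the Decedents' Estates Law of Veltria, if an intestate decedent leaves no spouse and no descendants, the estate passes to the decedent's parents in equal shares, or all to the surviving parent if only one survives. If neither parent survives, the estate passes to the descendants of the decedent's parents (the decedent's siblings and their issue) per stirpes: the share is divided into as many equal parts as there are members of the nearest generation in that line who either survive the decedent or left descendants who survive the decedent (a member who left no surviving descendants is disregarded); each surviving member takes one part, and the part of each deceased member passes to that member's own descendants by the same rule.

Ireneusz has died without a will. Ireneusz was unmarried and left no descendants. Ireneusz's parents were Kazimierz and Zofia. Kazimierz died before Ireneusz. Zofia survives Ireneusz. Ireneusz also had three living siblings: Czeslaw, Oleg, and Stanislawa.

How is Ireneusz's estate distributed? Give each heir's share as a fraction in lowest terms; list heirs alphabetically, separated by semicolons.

Only one parent, Zofia, survives, so Zofia takes the entire estate. The siblings take nothing because a surviving parent has priority.

Zofia 1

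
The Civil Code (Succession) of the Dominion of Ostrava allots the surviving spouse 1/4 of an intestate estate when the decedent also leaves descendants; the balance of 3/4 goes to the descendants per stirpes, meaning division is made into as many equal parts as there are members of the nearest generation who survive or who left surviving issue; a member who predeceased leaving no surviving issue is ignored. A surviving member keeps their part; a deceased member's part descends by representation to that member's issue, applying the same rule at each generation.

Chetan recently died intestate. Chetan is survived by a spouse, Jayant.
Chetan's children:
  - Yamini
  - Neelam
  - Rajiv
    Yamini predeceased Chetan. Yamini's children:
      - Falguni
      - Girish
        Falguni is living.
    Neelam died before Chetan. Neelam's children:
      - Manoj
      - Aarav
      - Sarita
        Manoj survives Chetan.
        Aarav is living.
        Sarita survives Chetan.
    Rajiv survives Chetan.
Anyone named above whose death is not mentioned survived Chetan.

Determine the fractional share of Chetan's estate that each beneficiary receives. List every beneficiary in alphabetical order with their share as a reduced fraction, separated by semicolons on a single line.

Jayant, as surviving spouse, takes 1/4.
The remaining 3/4 passes to Chetan's descendants per stirpes.
The 3/4 is divided into 3 equal shares of 1/4 among Yamini, Neelam, Rajiv.
Yamini predeceased; the 1/4 allotted to Yamini's branch passes to Yamini's issue by representation.
The 1/4 is divided into 2 equal shares of 1/8 among Falguni, Girish.
Falguni is living and takes 1/8.
Girish is living and takes 1/8.
Neelam predeceased; the 1/4 allotted to Neelam's branch passes to Neelam's issue by representation.
The 1/4 is divided into 3 equal shares of 1/12 among Manoj, Aarav, Sarita.
Manoj is living and takes 1/12.
Aarav is living and takes 1/12.
Sarita is living and takes 1/12.
Rajiv is living and takes 1/4.

Aarav 1/12; Falguni 1/8; Girish 1/8; Jayant 1/4; Manoj 1/12; Rajiv 1/4; Sarita 1/12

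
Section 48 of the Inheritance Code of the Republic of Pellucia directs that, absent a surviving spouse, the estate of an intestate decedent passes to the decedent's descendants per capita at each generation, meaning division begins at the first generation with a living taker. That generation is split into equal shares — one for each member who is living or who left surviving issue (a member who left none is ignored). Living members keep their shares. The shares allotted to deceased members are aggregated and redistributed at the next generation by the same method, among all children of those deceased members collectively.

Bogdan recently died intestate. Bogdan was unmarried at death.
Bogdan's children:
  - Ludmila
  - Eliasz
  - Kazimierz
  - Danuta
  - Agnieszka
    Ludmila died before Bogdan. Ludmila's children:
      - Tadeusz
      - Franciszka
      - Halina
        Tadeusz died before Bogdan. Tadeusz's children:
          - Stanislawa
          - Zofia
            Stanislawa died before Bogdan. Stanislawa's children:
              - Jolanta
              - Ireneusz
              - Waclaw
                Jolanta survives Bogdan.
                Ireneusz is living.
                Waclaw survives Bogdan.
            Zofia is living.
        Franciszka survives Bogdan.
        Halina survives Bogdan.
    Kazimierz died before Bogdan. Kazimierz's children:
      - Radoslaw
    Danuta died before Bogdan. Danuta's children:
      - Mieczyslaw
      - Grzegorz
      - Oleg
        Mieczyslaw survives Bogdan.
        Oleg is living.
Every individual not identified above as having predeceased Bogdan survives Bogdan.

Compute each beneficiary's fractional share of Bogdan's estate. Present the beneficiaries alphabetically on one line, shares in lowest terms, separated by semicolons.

Agnieszka 1/5; Eliasz 1/5; Franciszka 3/35; Grzegorz 3/35; Halina 3/35; Ireneusz 1/70; Jolanta 1/70; Mieczyslaw 3/35; Oleg 3/35; Radoslaw 3/35; Waclaw 1/70; Zofia 3/70

There is no surviving spouse, so the entire estate passes to Bogdan's descendants per capita at each generation.
At generation 1 (Ludmila, Eliasz, Kazimierz, Danuta, Agnieszka) there are 5 shares of (1)/5 = 1/5 each.
Living: Eliasz and Agnieszka — each takes 1/5.
Deceased: Ludmila, Kazimierz, and Danuta. Their combined 3/5 is pooled and carried to generation 2.
At generation 2 (Tadeusz, Franciszka, Halina, Radoslaw, Mieczyslaw, Grzegorz, Oleg) there are 7 shares of (3/5)/7 = 3/35 each.
Living: Franciszka, Halina, Radoslaw, Mieczyslaw, Grzegorz, and Oleg — each takes 3/35.
Deceased: Tadeusz. That 3/35 share is carried to generation 3.
At generation 3 (Stanislawa, Zofia) there are 2 shares of (3/35)/2 = 3/70 each.
Living: Zofia — each takes 3/70.
Deceased: Stanislawa. That 3/70 share is carried to generation 4.
At generation 4 (Jolanta, Ireneusz, Waclaw) there are 3 shares of (3/70)/3 = 1/70 each.
Living: Jolanta, Ireneusz, and Waclaw — each takes 1/70.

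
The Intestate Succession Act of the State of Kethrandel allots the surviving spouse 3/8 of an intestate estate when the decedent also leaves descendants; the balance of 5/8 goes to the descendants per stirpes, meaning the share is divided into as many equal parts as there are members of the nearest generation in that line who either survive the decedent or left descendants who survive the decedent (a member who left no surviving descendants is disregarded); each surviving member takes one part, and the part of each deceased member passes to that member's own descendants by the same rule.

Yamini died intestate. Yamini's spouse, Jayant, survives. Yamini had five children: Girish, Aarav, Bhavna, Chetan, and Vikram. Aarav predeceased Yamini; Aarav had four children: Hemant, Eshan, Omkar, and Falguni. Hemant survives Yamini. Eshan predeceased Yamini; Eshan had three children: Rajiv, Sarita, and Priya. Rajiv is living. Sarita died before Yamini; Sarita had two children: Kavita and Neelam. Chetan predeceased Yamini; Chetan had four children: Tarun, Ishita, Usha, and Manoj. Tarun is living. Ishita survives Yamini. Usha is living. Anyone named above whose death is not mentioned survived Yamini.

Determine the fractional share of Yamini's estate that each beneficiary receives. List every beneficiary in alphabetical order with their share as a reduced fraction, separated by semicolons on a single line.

Bhavna 1/8; Falguni 1/32; Girish 1/8; Hemant 1/32; Ishita 1/32; Jayant 3/8; Kavita 1/192; Manoj 1/32; Neelam 1/192; Omkar 1/32; Priya 1/96; Rajiv 1/96; Tarun 1/32; Usha 1/32; Vikram 1/8

Jayant, as surviving spouse, takes 3/8.
The remaining 5/8 passes to Yamini's descendants per stirpes.
The 5/8 is divided into 5 equal shares of 1/8 among Girish, Aarav, Bhavna, Chetan, Vikram.
Girish is living and takes 1/8.
Aarav predeceased; the 1/8 allotted to Aarav's branch passes to Aarav's issue by representation.
The 1/8 is divided into 4 equal shares of 1/32 among Hemant, Eshan, Omkar, Falguni.
Hemant is living and takes 1/32.
Eshan predeceased; the 1/32 allotted to Eshan's branch passes to Eshan's issue by representation.
The 1/32 is divided into 3 equal shares of 1/96 among Rajiv, Sarita, Priya.
Rajiv is living and takes 1/96.
Sarita predeceased; the 1/96 allotted to Sarita's branch passes to Sarita's issue by representation.
The 1/96 is divided into 2 equal shares of 1/192 among Kavita, Neelam.
Kavita is living and takes 1/192.
Neelam is living and takes 1/192.
Priya is living and takes 1/96.
Omkar is living and takes 1/32.
Falguni is living and takes 1/32.
Bhavna is living and takes 1/8.
Chetan predeceased; the 1/8 allotted to Chetan's branch passes to Chetan's issue by representation.
The 1/8 is divided into 4 equal shares of 1/32 among Tarun, Ishita, Usha, Manoj.
Tarun is living and takes 1/32.
Ishita is living and takes 1/32.
Usha is living and takes 1/32.
Manoj is living and takes 1/32.
Vikram is living and takes 1/8.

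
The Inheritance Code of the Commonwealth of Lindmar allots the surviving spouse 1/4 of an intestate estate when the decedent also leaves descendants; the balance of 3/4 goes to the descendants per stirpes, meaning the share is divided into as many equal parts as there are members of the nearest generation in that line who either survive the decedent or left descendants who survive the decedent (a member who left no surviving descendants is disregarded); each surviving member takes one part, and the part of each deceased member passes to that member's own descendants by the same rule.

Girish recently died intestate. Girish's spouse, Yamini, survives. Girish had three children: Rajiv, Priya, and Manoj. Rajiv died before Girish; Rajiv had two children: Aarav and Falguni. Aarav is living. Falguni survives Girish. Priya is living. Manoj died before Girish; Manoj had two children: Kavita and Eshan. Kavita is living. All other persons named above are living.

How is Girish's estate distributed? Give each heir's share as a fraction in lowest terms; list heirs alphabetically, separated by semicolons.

Aarav 1/8; Eshan 1/8; Falguni 1/8; Kavita 1/8; Priya 1/4; Yamini 1/4

Yamini, as surviving spouse, takes 1/4.
The remaining 3/4 passes to Girish's descendants per stirpes.
The 3/4 is divided into 3 equal shares of 1/4 among Rajiv, Priya, Manoj.
Rajiv predeceased; the 1/4 allotted to Rajiv's branch passes to Rajiv's issue by representation.
The 1/4 is divided into 2 equal shares of 1/8 among Aarav, Falguni.
Aarav is living and takes 1/8.
Falguni is living and takes 1/8.
Priya is living and takes 1/4.
Manoj predeceased; the 1/4 allotted to Manoj's branch passes to Manoj's issue by representation.
The 1/4 is divided into 2 equal shares of 1/8 among Kavita, Eshan.
Kavita is living and takes 1/8.
Eshan is living and takes 1/8.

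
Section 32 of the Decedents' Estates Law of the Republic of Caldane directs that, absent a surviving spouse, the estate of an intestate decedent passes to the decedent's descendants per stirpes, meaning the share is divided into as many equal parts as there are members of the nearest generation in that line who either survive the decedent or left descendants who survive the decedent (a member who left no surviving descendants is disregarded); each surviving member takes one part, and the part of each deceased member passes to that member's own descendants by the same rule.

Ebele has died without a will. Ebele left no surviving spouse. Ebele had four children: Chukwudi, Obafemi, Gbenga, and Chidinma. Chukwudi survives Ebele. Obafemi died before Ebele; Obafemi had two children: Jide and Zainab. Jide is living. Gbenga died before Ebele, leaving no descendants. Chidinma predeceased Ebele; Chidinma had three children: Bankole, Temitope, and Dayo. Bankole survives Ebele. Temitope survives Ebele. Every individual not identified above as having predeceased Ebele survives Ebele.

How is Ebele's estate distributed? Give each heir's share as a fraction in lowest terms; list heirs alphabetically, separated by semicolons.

Bankole 1/9; Chukwudi 1/3; Dayo 1/9; Jide 1/6; Temitope 1/9; Zainab 1/6

There is no surviving spouse, so the entire estate passes to Ebele's descendants per stirpes.
Gbenga left no surviving issue, so that branch lapses and is disregarded.
The estate is divided into 3 equal shares of 1/3 among Chukwudi, Obafemi, Chidinma.
Chukwudi is living and takes 1/3.
Obafemi predeceased; the 1/3 allotted to Obafemi's branch passes to Obafemi's issue by representation.
The 1/3 is divided into 2 equal shares of 1/6 among Jide, Zainab.
Jide is living and takes 1/6.
Zainab is living and takes 1/6.
Chidinma predeceased; the 1/3 allotted to Chidinma's branch passes to Chidinma's issue by representation.
The 1/3 is divided into 3 equal shares of 1/9 among Bankole, Temitope, Dayo.
Bankole is living and takes 1/9.
Temitope is living and takes 1/9.
Dayo is living and takes 1/9.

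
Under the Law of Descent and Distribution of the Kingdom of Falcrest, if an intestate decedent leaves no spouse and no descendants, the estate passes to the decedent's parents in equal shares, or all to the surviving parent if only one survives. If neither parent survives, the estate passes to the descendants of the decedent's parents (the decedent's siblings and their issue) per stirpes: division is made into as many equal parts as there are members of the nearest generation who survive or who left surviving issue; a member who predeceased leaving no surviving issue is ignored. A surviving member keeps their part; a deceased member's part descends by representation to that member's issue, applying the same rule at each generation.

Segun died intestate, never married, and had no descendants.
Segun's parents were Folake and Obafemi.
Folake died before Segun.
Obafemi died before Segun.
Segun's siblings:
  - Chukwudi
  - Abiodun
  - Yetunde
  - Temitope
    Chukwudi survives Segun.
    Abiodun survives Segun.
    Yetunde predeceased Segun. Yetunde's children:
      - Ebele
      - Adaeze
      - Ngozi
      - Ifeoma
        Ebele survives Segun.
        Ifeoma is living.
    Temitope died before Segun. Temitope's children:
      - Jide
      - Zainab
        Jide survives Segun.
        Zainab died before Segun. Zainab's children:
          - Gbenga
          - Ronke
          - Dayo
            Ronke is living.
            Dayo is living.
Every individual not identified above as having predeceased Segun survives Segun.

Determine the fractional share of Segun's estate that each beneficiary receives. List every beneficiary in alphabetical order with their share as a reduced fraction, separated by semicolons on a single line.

Abiodun 1/4; Adaeze 1/16; Chukwudi 1/4; Dayo 1/24; Ebele 1/16; Gbenga 1/24; Ifeoma 1/16; Jide 1/8; Ngozi 1/16; Ronke 1/24

Neither parent survives and there are no descendants, so the estate passes to Segun's siblings and their issue per stirpes.
The estate is divided into 4 equal shares of 1/4 among Chukwudi, Abiodun, Yetunde, Temitope.
Chukwudi is living and takes 1/4.
Abiodun is living and takes 1/4.
Yetunde predeceased; the 1/4 allotted to Yetunde's branch passes to Yetunde's issue by representation.
The 1/4 is divided into 4 equal shares of 1/16 among Ebele, Adaeze, Ngozi, Ifeoma.
Ebele is living and takes 1/16.
Adaeze is living and takes 1/16.
Ngozi is living and takes 1/16.
Ifeoma is living and takes 1/16.
Temitope predeceased; the 1/4 allotted to Temitope's branch passes to Temitope's issue by representation.
The 1/4 is divided into 2 equal shares of 1/8 among Jide, Zainab.
Jide is living and takes 1/8.
Zainab predeceased; the 1/8 allotted to Zainab's branch passes to Zainab's issue by representation.
The 1/8 is divided into 3 equal shares of 1/24 among Gbenga, Ronke, Dayo.
Gbenga is living and takes 1/24.
Ronke is living and takes 1/24.
Dayo is living and takes 1/24.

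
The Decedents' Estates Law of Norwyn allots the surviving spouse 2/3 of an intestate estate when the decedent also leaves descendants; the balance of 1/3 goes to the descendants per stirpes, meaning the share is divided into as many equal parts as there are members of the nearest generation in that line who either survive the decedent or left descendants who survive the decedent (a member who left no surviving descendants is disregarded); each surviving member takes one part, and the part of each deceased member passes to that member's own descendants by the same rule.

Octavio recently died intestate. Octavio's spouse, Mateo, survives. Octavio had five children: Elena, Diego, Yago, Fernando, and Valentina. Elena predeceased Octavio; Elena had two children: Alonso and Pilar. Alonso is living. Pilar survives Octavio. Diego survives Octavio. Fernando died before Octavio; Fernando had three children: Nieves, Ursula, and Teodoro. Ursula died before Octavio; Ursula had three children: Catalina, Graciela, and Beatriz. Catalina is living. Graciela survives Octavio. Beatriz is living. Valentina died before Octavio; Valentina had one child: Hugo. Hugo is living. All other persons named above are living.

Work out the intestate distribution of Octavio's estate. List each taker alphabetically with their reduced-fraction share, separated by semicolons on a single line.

Mateo, as surviving spouse, takes 2/3.
The remaining 1/3 passes to Octavio's descendants per stirpes.
The 1/3 is divided into 5 equal shares of 1/15 among Elena, Diego, Yago, Fernando, Valentina.
Elena predeceased; the 1/15 allotted to Elena's branch passes to Elena's issue by representation.
The 1/15 is divided into 2 equal shares of 1/30 among Alonso, Pilar.
Alonso is living and takes 1/30.
Pilar is living and takes 1/30.
Diego is living and takes 1/15.
Yago is living and takes 1/15.
Fernando predeceased; the 1/15 allotted to Fernando's branch passes to Fernando's issue by representation.
The 1/15 is divided into 3 equal shares of 1/45 among Nieves, Ursula, Teodoro.
Nieves is living and takes 1/45.
Ursula predeceased; the 1/45 allotted to Ursula's branch passes to Ursula's issue by representation.
The 1/45 is divided into 3 equal shares of 1/135 among Catalina, Graciela, Beatriz.
Catalina is living and takes 1/135.
Graciela is living and takes 1/135.
Beatriz is living and takes 1/135.
Teodoro is living and takes 1/45.
Valentina predeceased; the 1/15 allotted to Valentina's branch passes to Valentina's issue by representation.
Hugo is the sole taker at this level and receives the full 1/15.

Alonso 1/30; Beatriz 1/135; Catalina 1/135; Diego 1/15; Graciela 1/135; Hugo 1/15; Mateo 2/3; Nieves 1/45; Pilar 1/30; Teodoro 1/45; Yago 1/15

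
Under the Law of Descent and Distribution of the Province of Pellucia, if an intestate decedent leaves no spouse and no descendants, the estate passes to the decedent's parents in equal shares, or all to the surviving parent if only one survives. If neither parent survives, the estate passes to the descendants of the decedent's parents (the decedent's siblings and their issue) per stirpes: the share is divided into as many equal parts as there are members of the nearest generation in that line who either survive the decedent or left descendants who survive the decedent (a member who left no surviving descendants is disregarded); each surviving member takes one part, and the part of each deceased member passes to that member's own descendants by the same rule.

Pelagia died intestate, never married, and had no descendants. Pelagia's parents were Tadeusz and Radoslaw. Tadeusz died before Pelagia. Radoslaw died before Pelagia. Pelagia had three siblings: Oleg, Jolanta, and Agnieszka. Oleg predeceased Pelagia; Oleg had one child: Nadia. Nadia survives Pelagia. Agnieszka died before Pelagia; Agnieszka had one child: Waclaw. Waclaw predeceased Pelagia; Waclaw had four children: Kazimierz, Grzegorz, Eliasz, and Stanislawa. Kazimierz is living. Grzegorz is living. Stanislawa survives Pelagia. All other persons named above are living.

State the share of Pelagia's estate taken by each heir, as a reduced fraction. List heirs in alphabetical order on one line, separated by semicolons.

Neither parent survives and there are no descendants, so the estate passes to Pelagia's siblings and their issue per stirpes.
The estate is divided into 3 equal shares of 1/3 among Oleg, Jolanta, Agnieszka.
Oleg predeceased; the 1/3 allotted to Oleg's branch passes to Oleg's issue by representation.
Nadia is the sole taker at this level and receives the full 1/3.
Jolanta is living and takes 1/3.
Agnieszka predeceased; the 1/3 allotted to Agnieszka's branch passes to Agnieszka's issue by representation.
Waclaw's line is the sole branch at this level, so the full 1/3 passes to Waclaw's issue by representation.
The 1/3 is divided into 4 equal shares of 1/12 among Kazimierz, Grzegorz, Eliasz, Stanislawa.
Kazimierz is living and takes 1/12.
Grzegorz is living and takes 1/12.
Eliasz is living and takes 1/12.
Stanislawa is living and takes 1/12.

Eliasz 1/12; Grzegorz 1/12; Jolanta 1/3; Kazimierz 1/12; Nadia 1/3; Stanislawa 1/12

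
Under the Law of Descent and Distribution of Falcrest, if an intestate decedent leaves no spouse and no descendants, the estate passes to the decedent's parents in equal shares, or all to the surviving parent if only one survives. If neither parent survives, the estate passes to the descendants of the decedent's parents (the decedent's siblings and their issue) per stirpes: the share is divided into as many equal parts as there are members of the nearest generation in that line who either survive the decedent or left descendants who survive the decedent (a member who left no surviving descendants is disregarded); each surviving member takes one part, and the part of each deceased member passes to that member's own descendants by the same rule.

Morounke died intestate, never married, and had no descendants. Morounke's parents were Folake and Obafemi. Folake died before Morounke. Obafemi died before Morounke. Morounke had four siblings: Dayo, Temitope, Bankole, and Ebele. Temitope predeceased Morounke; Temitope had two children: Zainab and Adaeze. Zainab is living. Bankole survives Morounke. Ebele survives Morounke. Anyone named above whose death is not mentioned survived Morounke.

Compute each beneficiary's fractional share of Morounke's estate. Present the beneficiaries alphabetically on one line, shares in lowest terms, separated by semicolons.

Adaeze 1/8; Bankole 1/4; Dayo 1/4; Ebele 1/4; Zainab 1/8

Neither parent survives and there are no descendants, so the estate passes to Morounke's siblings and their issue per stirpes.
The estate is divided into 4 equal shares of 1/4 among Dayo, Temitope, Bankole, Ebele.
Dayo is living and takes 1/4.
Temitope predeceased; the 1/4 allotted to Temitope's branch passes to Temitope's issue by representation.
The 1/4 is divided into 2 equal shares of 1/8 among Zainab, Adaeze.
Zainab is living and takes 1/8.
Adaeze is living and takes 1/8.
Bankole is living and takes 1/4.
Ebele is living and takes 1/4.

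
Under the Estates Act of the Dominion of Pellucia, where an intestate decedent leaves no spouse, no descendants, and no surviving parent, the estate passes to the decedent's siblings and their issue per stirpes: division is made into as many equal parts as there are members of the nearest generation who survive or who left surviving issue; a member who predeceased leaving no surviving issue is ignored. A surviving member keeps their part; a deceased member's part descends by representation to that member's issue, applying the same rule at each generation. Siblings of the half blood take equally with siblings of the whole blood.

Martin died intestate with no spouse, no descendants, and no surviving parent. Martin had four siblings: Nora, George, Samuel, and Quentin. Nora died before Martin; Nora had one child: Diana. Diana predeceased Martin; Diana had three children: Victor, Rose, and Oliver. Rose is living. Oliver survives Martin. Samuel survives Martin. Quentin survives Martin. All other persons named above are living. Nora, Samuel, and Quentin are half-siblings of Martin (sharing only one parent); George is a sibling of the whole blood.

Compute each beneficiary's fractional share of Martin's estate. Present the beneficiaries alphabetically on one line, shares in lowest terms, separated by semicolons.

George 1/4; Oliver 1/12; Quentin 1/4; Rose 1/12; Samuel 1/4; Victor 1/12

No spouse, descendants, or parent survives, so the estate passes to Martin's siblings per stirpes.
Half-blood and whole-blood siblings take equally under the stated rule.
The estate is divided into 4 equal shares of 1/4 among Nora, George, Samuel, Quentin.
Nora predeceased; the 1/4 allotted to Nora's branch passes to Nora's issue by representation.
Diana's line is the sole branch at this level, so the full 1/4 passes to Diana's issue by representation.
The 1/4 is divided into 3 equal shares of 1/12 among Victor, Rose, Oliver.
Victor is living and takes 1/12.
Rose is living and takes 1/12.
Oliver is living and takes 1/12.
George is living and takes 1/4.
Samuel is living and takes 1/4.
Quentin is living and takes 1/4.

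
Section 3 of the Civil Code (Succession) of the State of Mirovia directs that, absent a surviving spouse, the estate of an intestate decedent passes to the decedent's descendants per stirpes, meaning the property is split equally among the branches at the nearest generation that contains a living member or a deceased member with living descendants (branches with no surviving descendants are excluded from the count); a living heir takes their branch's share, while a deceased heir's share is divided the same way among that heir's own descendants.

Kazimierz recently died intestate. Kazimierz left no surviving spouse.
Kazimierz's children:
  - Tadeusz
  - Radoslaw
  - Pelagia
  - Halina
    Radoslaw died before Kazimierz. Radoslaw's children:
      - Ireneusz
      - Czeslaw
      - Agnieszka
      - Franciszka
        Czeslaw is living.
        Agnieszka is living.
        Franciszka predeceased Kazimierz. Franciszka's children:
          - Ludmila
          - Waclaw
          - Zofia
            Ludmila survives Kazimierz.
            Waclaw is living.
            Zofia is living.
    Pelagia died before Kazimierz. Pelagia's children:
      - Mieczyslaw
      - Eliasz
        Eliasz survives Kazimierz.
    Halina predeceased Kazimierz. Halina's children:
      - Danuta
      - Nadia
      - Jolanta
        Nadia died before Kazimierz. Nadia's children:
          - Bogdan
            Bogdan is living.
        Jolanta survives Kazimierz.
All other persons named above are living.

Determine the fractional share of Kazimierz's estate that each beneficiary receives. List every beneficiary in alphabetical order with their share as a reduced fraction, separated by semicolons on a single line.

Agnieszka 1/16; Bogdan 1/12; Czeslaw 1/16; Danuta 1/12; Eliasz 1/8; Ireneusz 1/16; Jolanta 1/12; Ludmila 1/48; Mieczyslaw 1/8; Tadeusz 1/4; Waclaw 1/48; Zofia 1/48

There is no surviving spouse, so the entire estate passes to Kazimierz's descendants per stirpes.
The estate is divided into 4 equal shares of 1/4 among Tadeusz, Radoslaw, Pelagia, Halina.
Tadeusz is living and takes 1/4.
Radoslaw predeceased; the 1/4 allotted to Radoslaw's branch passes to Radoslaw's issue by representation.
The 1/4 is divided into 4 equal shares of 1/16 among Ireneusz, Czeslaw, Agnieszka, Franciszka.
Ireneusz is living and takes 1/16.
Czeslaw is living and takes 1/16.
Agnieszka is living and takes 1/16.
Franciszka predeceased; the 1/16 allotted to Franciszka's branch passes to Franciszka's issue by representation.
The 1/16 is divided into 3 equal shares of 1/48 among Ludmila, Waclaw, Zofia.
Ludmila is living and takes 1/48.
Waclaw is living and takes 1/48.
Zofia is living and takes 1/48.
Pelagia predeceased; the 1/4 allotted to Pelagia's branch passes to Pelagia's issue by representation.
The 1/4 is divided into 2 equal shares of 1/8 among Mieczyslaw, Eliasz.
Mieczyslaw is living and takes 1/8.
Eliasz is living and takes 1/8.
Halina predeceased; the 1/4 allotted to Halina's branch passes to Halina's issue by representation.
The 1/4 is divided into 3 equal shares of 1/12 among Danuta, Nadia, Jolanta.
Danuta is living and takes 1/12.
Nadia predeceased; the 1/12 allotted to Nadia's branch passes to Nadia's issue by representation.
Bogdan is the sole taker at this level and receives the full 1/12.
Jolanta is living and takes 1/12.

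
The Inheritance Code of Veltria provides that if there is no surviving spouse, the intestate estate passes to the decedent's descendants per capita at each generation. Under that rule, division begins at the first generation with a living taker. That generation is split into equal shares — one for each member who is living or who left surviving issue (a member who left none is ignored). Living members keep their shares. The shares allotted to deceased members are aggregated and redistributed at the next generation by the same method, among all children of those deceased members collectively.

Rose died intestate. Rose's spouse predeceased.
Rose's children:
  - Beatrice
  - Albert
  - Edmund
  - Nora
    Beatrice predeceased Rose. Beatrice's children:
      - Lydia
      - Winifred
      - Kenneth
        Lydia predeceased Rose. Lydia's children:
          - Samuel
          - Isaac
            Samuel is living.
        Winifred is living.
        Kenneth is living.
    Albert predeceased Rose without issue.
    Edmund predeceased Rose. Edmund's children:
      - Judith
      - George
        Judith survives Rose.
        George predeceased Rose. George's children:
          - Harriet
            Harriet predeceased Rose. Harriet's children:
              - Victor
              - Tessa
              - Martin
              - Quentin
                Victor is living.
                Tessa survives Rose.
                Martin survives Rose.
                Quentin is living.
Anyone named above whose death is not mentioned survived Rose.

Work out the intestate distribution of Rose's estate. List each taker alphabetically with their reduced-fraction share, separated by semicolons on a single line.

There is no surviving spouse, so the entire estate passes to Rose's descendants per capita at each generation.
At generation 1 (Beatrice, Edmund, Nora) there are 3 shares of (1)/3 = 1/3 each.
Living: Nora — each takes 1/3.
Deceased: Beatrice and Edmund. Their combined 2/3 is pooled and carried to generation 2.
At generation 2 (Lydia, Winifred, Kenneth, Judith, George) there are 5 shares of (2/3)/5 = 2/15 each.
Living: Winifred, Kenneth, and Judith — each takes 2/15.
Deceased: Lydia and George. Their combined 4/15 is pooled and carried to generation 3.
At generation 3 (Samuel, Isaac, Harriet) there are 3 shares of (4/15)/3 = 4/45 each.
Living: Samuel and Isaac — each takes 4/45.
Deceased: Harriet. That 4/45 share is carried to generation 4.
At generation 4 (Victor, Tessa, Martin, Quentin) there are 4 shares of (4/45)/4 = 1/45 each.
Living: Victor, Tessa, Martin, and Quentin — each takes 1/45.

Isaac 4/45; Judith 2/15; Kenneth 2/15; Martin 1/45; Nora 1/3; Quentin 1/45; Samuel 4/45; Tessa 1/45; Victor 1/45; Winifred 2/15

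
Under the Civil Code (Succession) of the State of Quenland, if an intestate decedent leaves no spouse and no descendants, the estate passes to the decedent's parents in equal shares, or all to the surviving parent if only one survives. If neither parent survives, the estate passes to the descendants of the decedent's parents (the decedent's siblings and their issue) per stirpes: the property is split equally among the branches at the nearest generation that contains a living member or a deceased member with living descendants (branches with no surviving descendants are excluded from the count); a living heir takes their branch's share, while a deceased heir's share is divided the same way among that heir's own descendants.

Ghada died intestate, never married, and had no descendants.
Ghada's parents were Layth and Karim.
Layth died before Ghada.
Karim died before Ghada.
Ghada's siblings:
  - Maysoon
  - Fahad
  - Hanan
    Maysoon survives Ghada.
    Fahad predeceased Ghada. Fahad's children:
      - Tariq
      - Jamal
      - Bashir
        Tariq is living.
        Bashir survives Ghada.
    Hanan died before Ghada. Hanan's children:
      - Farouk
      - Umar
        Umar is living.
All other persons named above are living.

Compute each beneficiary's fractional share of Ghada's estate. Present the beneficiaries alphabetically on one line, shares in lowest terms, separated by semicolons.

Bashir 1/9; Farouk 1/6; Jamal 1/9; Maysoon 1/3; Tariq 1/9; Umar 1/6

Neither parent survives and there are no descendants, so the estate passes to Ghada's siblings and their issue per stirpes.
The estate is divided into 3 equal shares of 1/3 among Maysoon, Fahad, Hanan.
Maysoon is living and takes 1/3.
Fahad predeceased; the 1/3 allotted to Fahad's branch passes to Fahad's issue by representation.
The 1/3 is divided into 3 equal shares of 1/9 among Tariq, Jamal, Bashir.
Tariq is living and takes 1/9.
Jamal is living and takes 1/9.
Bashir is living and takes 1/9.
Hanan predeceased; the 1/3 allotted to Hanan's branch passes to Hanan's issue by representation.
The 1/3 is divided into 2 equal shares of 1/6 among Farouk, Umar.
Farouk is living and takes 1/6.
Umar is living and takes 1/6.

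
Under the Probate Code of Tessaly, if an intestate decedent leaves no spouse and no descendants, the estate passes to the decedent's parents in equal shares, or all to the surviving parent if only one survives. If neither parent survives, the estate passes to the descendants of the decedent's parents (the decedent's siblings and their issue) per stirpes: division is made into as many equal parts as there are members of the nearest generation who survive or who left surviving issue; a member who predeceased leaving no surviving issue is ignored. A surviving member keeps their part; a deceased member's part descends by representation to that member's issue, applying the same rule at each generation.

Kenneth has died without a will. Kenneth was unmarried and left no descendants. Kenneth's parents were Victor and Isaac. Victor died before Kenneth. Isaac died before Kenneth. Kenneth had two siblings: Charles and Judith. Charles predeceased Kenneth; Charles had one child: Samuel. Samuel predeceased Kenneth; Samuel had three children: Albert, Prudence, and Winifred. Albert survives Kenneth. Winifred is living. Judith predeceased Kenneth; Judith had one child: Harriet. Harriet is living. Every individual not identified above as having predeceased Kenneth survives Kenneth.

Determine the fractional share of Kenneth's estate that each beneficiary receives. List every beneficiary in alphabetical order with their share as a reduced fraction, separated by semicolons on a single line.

Neither parent survives and there are no descendants, so the estate passes to Kenneth's siblings and their issue per stirpes.
The estate is divided into 2 equal shares of 1/2 among Charles, Judith.
Charles predeceased; the 1/2 allotted to Charles's branch passes to Charles's issue by representation.
Samuel's line is the sole branch at this level, so the full 1/2 passes to Samuel's issue by representation.
The 1/2 is divided into 3 equal shares of 1/6 among Albert, Prudence, Winifred.
Albert is living and takes 1/6.
Prudence is living and takes 1/6.
Winifred is living and takes 1/6.
Judith predeceased; the 1/2 allotted to Judith's branch passes to Judith's issue by representation.
Harriet is the sole taker at this level and receives the full 1/2.

Albert 1/6; Harriet 1/2; Prudence 1/6; Winifred 1/6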